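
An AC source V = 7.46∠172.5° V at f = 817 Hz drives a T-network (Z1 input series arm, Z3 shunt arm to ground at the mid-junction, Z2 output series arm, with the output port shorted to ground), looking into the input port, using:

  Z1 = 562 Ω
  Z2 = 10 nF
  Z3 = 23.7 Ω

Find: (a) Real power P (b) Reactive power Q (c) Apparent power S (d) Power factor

Step 1 — Angular frequency: ω = 2π·f = 2π·817 = 5133 rad/s.
Step 2 — Component impedances:
  Z1: Z = R = 562 Ω
  Z2: Z = 1/(jωC) = -j/(ω·C) = 0 - j1.948e+04 Ω
  Z3: Z = R = 23.7 Ω
Step 3 — With the output port shorted to ground, the output series arm Z2 runs from the junction to ground; the shunt arm Z3 also runs from the junction to ground. They appear in parallel: Z3 || Z2 = 23.7 - j0.02883 Ω.
Step 4 — Series with input arm Z1: Z_in = Z1 + (Z3 || Z2) = 585.7 - j0.02883 Ω = 585.7∠-0.0° Ω.
Step 5 — Source phasor: V = 7.46∠172.5° V = -7.396 + j0.9737 V.
Step 6 — Current: I = V / Z = -0.01263 + j0.001662 A = 0.01274∠172.5° A.
Step 7 — Complex power: S = V·I* = 0.09502 - j4.678e-06 VA.
Step 8 — Real power: P = Re(S) = 0.09502 W.
Step 9 — Reactive power: Q = Im(S) = -4.678e-06 VAR.
Step 10 — Apparent power: |S| = 0.09502 VA.
Step 11 — Power factor: PF = P/|S| = 1 (leading).

(a) P = 0.09502 W  (b) Q = -4.678e-06 VAR  (c) S = 0.09502 VA  (d) PF = 1 (leading)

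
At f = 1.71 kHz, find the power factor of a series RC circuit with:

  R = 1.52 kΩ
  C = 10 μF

Step 1 — Angular frequency: ω = 2π·f = 2π·1710 = 1.074e+04 rad/s.
Step 2 — Component impedances:
  R: Z = R = 1520 Ω
  C: Z = 1/(jωC) = -j/(ω·C) = 0 - j9.307 Ω
Step 3 — Series combination: Z_total = R + C = 1520 - j9.307 Ω = 1520∠-0.4° Ω.
Step 4 — Power factor: PF = cos(φ) = Re(Z)/|Z| = 1520/1520 = 1.
Step 5 — Type: Im(Z) = -9.307 ⇒ leading (phase φ = -0.4°).

PF = 1 (leading, φ = -0.4°)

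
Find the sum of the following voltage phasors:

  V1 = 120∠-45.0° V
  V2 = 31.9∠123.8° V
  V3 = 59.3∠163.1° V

Step 1 — Convert each phasor to rectangular form:
  V1 = 120·(cos(-45.0°) + j·sin(-45.0°)) = 84.85 - j84.85 V
  V2 = 31.9·(cos(123.8°) + j·sin(123.8°)) = -17.75 + j26.51 V
  V3 = 59.3·(cos(163.1°) + j·sin(163.1°)) = -56.74 + j17.24 V
Step 2 — Sum components: V_total = 10.37 - j41.11 V.
Step 3 — Convert to polar: |V_total| = 42.39 V, ∠V_total = -75.8°.

V_total = 42.39∠-75.8° V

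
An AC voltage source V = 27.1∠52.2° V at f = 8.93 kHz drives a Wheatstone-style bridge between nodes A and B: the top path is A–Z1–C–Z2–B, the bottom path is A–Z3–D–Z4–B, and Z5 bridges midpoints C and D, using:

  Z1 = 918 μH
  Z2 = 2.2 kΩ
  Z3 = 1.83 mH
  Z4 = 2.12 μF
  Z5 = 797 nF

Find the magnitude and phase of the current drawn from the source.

Step 1 — Angular frequency: ω = 2π·f = 2π·8930 = 5.611e+04 rad/s.
Step 2 — Component impedances:
  Z1: Z = jωL = j·5.611e+04·0.000918 = 0 + j51.51 Ω
  Z2: Z = R = 2200 Ω
  Z3: Z = jωL = j·5.611e+04·0.00183 = 0 + j102.7 Ω
  Z4: Z = 1/(jωC) = -j/(ω·C) = 0 - j8.407 Ω
  Z5: Z = 1/(jωC) = -j/(ω·C) = 0 - j22.36 Ω
Step 3 — Bridge requires nodal analysis (the Z5 bridge couples midpoints C and D, so the two paths cannot be reduced to a simple series/parallel combination). Setting node B to ground and injecting 1 A at node A, the 3-node admittance system at A, C, D solves to V_A = Z_AB = 0.3031 + j14.3 Ω = 14.3∠88.8° Ω.
Step 4 — Source phasor: V = 27.1∠52.2° V = 16.61 + j21.41 V.
Step 5 — Ohm's law: I = V / Z_total = (16.61 + j21.41) / (0.3031 + j14.3) = 1.521 - j1.129 A.
Step 6 — Convert to polar: |I| = 1.895 A, ∠I = -36.6°.

I = 1.895∠-36.6° A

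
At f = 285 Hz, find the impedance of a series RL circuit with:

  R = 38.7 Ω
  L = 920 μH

Step 1 — Angular frequency: ω = 2π·f = 2π·285 = 1791 rad/s.
Step 2 — Component impedances:
  R: Z = R = 38.7 Ω
  L: Z = jωL = j·1791·0.00092 = 0 + j1.647 Ω
Step 3 — Series combination: Z_total = R + L = 38.7 + j1.647 Ω = 38.74∠2.4° Ω.

Z = 38.7 + j1.647 Ω = 38.74∠2.4° Ω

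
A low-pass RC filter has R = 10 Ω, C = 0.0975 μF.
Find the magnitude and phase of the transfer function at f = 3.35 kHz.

Step 1 — Angular frequency: ω = 2π·3350 = 2.105e+04 rad/s.
Step 2 — Transfer function: H(jω) = 1/(1 + jωRC).
Step 3 — Denominator: 1 + jωRC = 1 + j·2.105e+04·10·9.75e-08 = 1 + j0.02052.
Step 4 — H = 0.9996 - j0.02051.
Step 5 — Magnitude: |H| = 0.9998 (-0.0 dB); phase: φ = -1.2°.

|H| = 0.9998 (-0.0 dB), φ = -1.2°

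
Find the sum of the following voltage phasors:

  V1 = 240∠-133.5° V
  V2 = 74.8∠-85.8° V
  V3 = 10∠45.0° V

Step 1 — Convert each phasor to rectangular form:
  V1 = 240·(cos(-133.5°) + j·sin(-133.5°)) = -165.2 - j174.1 V
  V2 = 74.8·(cos(-85.8°) + j·sin(-85.8°)) = 5.478 - j74.6 V
  V3 = 10·(cos(45.0°) + j·sin(45.0°)) = 7.071 + j7.071 V
Step 2 — Sum components: V_total = -152.7 - j241.6 V.
Step 3 — Convert to polar: |V_total| = 285.8 V, ∠V_total = -122.3°.

V_total = 285.8∠-122.3° V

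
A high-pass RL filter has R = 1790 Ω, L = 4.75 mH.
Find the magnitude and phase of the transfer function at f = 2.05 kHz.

Step 1 — Angular frequency: ω = 2π·2050 = 1.288e+04 rad/s.
Step 2 — Transfer function: H(jω) = jωL/(R + jωL).
Step 3 — Numerator jωL = j·61.18; denominator R + jωL = 1790 + j61.18.
Step 4 — H = 0.001167 + j0.03414.
Step 5 — Magnitude: |H| = 0.03416 (-29.3 dB); phase: φ = 88.0°.

|H| = 0.03416 (-29.3 dB), φ = 88.0°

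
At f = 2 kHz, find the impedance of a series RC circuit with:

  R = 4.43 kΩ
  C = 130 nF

Step 1 — Angular frequency: ω = 2π·f = 2π·2000 = 1.257e+04 rad/s.
Step 2 — Component impedances:
  R: Z = R = 4430 Ω
  C: Z = 1/(jωC) = -j/(ω·C) = 0 - j612.1 Ω
Step 3 — Series combination: Z_total = R + C = 4430 - j612.1 Ω = 4472∠-7.9° Ω.

Z = 4430 - j612.1 Ω = 4472∠-7.9° Ω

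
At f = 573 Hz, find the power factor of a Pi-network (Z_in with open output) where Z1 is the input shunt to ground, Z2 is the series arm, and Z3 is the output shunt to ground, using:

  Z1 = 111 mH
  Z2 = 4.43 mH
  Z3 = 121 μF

Step 1 — Angular frequency: ω = 2π·f = 2π·573 = 3600 rad/s.
Step 2 — Component impedances:
  Z1: Z = jωL = j·3600·0.111 = 0 + j399.6 Ω
  Z2: Z = jωL = j·3600·0.00443 = 0 + j15.95 Ω
  Z3: Z = 1/(jωC) = -j/(ω·C) = 0 - j2.296 Ω
Step 3 — With open output, the series arm Z2 and the output shunt Z3 appear in series to ground: Z2 + Z3 = 0 + j13.65 Ω.
Step 4 — Parallel with input shunt Z1: Z_in = Z1 || (Z2 + Z3) = 0 + j13.2 Ω = 13.2∠90.0° Ω.
Step 5 — Power factor: PF = cos(φ) = Re(Z)/|Z| = -0/13.2 = -0.
Step 6 — Type: Im(Z) = 13.2 ⇒ lagging (phase φ = 90.0°).

PF = -0 (lagging, φ = 90.0°)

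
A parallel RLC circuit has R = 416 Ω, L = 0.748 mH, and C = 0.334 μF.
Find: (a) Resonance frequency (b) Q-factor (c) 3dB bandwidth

Step 1 — Resonance: ω₀ = 1/√(LC) = 1/√(0.000748·3.34e-07) = 6.327e+04 rad/s.
Step 2 — f₀ = ω₀/(2π) = 1.007e+04 Hz.
Step 3 — Parallel Q: Q = R/(ω₀L) = 416/(6.327e+04·0.000748) = 8.791.
Step 4 — Bandwidth: Δω = ω₀/Q = 7197 rad/s; BW = Δω/(2π) = 1145 Hz.

(a) f₀ = 1.007e+04 Hz  (b) Q = 8.791  (c) BW = 1145 Hz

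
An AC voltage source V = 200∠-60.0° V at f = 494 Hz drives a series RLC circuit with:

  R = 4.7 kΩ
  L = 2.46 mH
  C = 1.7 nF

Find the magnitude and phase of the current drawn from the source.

Step 1 — Angular frequency: ω = 2π·f = 2π·494 = 3104 rad/s.
Step 2 — Component impedances:
  R: Z = R = 4700 Ω
  L: Z = jωL = j·3104·0.00246 = 0 + j7.636 Ω
  C: Z = 1/(jωC) = -j/(ω·C) = 0 - j1.895e+05 Ω
Step 3 — Series combination: Z_total = R + L + C = 4700 - j1.895e+05 Ω = 1.896e+05∠-88.6° Ω.
Step 4 — Source phasor: V = 200∠-60.0° V = 100 - j173.2 V.
Step 5 — Ohm's law: I = V / Z_total = (100 - j173.2) / (4700 - j1.895e+05) = 0.0009265 + j0.0005047 A.
Step 6 — Convert to polar: |I| = 0.001055 A, ∠I = 28.6°.

I = 0.001055∠28.6° A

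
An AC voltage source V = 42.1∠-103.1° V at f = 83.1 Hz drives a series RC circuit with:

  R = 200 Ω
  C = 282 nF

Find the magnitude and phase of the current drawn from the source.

Step 1 — Angular frequency: ω = 2π·f = 2π·83.1 = 522.1 rad/s.
Step 2 — Component impedances:
  R: Z = R = 200 Ω
  C: Z = 1/(jωC) = -j/(ω·C) = 0 - j6792 Ω
Step 3 — Series combination: Z_total = R + C = 200 - j6792 Ω = 6795∠-88.3° Ω.
Step 4 — Source phasor: V = 42.1∠-103.1° V = -9.542 - j41 V.
Step 5 — Ohm's law: I = V / Z_total = (-9.542 - j41) / (200 - j6792) = 0.005991 - j0.001581 A.
Step 6 — Convert to polar: |I| = 0.006196 A, ∠I = -14.8°.

I = 0.006196∠-14.8° A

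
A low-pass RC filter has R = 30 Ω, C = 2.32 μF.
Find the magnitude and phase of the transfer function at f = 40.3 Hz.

Step 1 — Angular frequency: ω = 2π·40.3 = 253.2 rad/s.
Step 2 — Transfer function: H(jω) = 1/(1 + jωRC).
Step 3 — Denominator: 1 + jωRC = 1 + j·253.2·30·2.32e-06 = 1 + j0.01762.
Step 4 — H = 0.9997 - j0.01762.
Step 5 — Magnitude: |H| = 0.9998 (-0.0 dB); phase: φ = -1.0°.

|H| = 0.9998 (-0.0 dB), φ = -1.0°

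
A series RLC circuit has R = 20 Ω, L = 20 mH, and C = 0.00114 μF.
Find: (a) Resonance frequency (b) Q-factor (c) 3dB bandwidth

Step 1 — Resonance condition Im(Z)=0 gives ω₀ = 1/√(LC).
Step 2 — ω₀ = 1/√(0.02·1.14e-09) = 2.094e+05 rad/s.
Step 3 — f₀ = ω₀/(2π) = 3.333e+04 Hz.
Step 4 — Series Q: Q = ω₀L/R = 2.094e+05·0.02/20 = 209.4.
Step 5 — 3dB bandwidth: Δω = ω₀/Q = 1000 rad/s; BW = Δω/(2π) = 159.2 Hz.

(a) f₀ = 3.333e+04 Hz  (b) Q = 209.4  (c) BW = 159.2 Hz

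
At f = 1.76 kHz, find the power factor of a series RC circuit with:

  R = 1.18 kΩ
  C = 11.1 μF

Step 1 — Angular frequency: ω = 2π·f = 2π·1760 = 1.106e+04 rad/s.
Step 2 — Component impedances:
  R: Z = R = 1180 Ω
  C: Z = 1/(jωC) = -j/(ω·C) = 0 - j8.147 Ω
Step 3 — Series combination: Z_total = R + C = 1180 - j8.147 Ω = 1180∠-0.4° Ω.
Step 4 — Power factor: PF = cos(φ) = Re(Z)/|Z| = 1180/1180 = 1.
Step 5 — Type: Im(Z) = -8.147 ⇒ leading (phase φ = -0.4°).

PF = 1 (leading, φ = -0.4°)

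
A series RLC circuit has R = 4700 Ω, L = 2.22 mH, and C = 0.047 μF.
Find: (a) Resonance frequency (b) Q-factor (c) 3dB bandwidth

Step 1 — Resonance: ω₀ = 1/√(LC) = 1/√(0.00222·4.7e-08) = 9.79e+04 rad/s.
Step 2 — f₀ = ω₀/(2π) = 1.558e+04 Hz.
Step 3 — Series Q: Q = ω₀L/R = 9.79e+04·0.00222/4700 = 0.04624.
Step 4 — Bandwidth: Δω = ω₀/Q = 2.117e+06 rad/s; BW = Δω/(2π) = 3.369e+05 Hz.

(a) f₀ = 1.558e+04 Hz  (b) Q = 0.04624  (c) BW = 3.369e+05 Hz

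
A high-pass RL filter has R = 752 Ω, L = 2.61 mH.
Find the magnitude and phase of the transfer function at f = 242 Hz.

Step 1 — Angular frequency: ω = 2π·242 = 1521 rad/s.
Step 2 — Transfer function: H(jω) = jωL/(R + jωL).
Step 3 — Numerator jωL = j·3.969; denominator R + jωL = 752 + j3.969.
Step 4 — H = 2.785e-05 + j0.005277.
Step 5 — Magnitude: |H| = 0.005277 (-45.6 dB); phase: φ = 89.7°.

|H| = 0.005277 (-45.6 dB), φ = 89.7°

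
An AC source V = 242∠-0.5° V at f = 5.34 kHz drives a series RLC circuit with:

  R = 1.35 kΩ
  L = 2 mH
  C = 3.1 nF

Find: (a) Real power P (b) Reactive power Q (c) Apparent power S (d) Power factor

Step 1 — Angular frequency: ω = 2π·f = 2π·5340 = 3.355e+04 rad/s.
Step 2 — Component impedances:
  R: Z = R = 1350 Ω
  L: Z = jωL = j·3.355e+04·0.002 = 0 + j67.1 Ω
  C: Z = 1/(jωC) = -j/(ω·C) = 0 - j9614 Ω
Step 3 — Series combination: Z_total = R + L + C = 1350 - j9547 Ω = 9642∠-82.0° Ω.
Step 4 — Source phasor: V = 242∠-0.5° V = 242 - j2.112 V.
Step 5 — Current: I = V / Z = 0.003731 + j0.02482 A = 0.0251∠81.5° A.
Step 6 — Complex power: S = V·I* = 0.8504 - j6.014 VA.
Step 7 — Real power: P = Re(S) = 0.8504 W.
Step 8 — Reactive power: Q = Im(S) = -6.014 VAR.
Step 9 — Apparent power: |S| = 6.074 VA.
Step 10 — Power factor: PF = P/|S| = 0.14 (leading).

(a) P = 0.8504 W  (b) Q = -6.014 VAR  (c) S = 6.074 VA  (d) PF = 0.14 (leading)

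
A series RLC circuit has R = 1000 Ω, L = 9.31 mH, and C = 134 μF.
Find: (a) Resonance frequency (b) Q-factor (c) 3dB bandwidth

Step 1 — Resonance: ω₀ = 1/√(LC) = 1/√(0.00931·0.000134) = 895.3 rad/s.
Step 2 — f₀ = ω₀/(2π) = 142.5 Hz.
Step 3 — Series Q: Q = ω₀L/R = 895.3·0.00931/1000 = 0.008335.
Step 4 — Bandwidth: Δω = ω₀/Q = 1.074e+05 rad/s; BW = Δω/(2π) = 1.71e+04 Hz.

(a) f₀ = 142.5 Hz  (b) Q = 0.008335  (c) BW = 1.71e+04 Hz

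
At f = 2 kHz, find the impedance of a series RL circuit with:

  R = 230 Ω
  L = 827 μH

Step 1 — Angular frequency: ω = 2π·f = 2π·2000 = 1.257e+04 rad/s.
Step 2 — Component impedances:
  R: Z = R = 230 Ω
  L: Z = jωL = j·1.257e+04·0.000827 = 0 + j10.39 Ω
Step 3 — Series combination: Z_total = R + L = 230 + j10.39 Ω = 230.2∠2.6° Ω.

Z = 230 + j10.39 Ω = 230.2∠2.6° Ω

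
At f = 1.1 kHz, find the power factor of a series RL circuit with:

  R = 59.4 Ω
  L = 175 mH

Step 1 — Angular frequency: ω = 2π·f = 2π·1100 = 6912 rad/s.
Step 2 — Component impedances:
  R: Z = R = 59.4 Ω
  L: Z = jωL = j·6912·0.175 = 0 + j1210 Ω
Step 3 — Series combination: Z_total = R + L = 59.4 + j1210 Ω = 1211∠87.2° Ω.
Step 4 — Power factor: PF = cos(φ) = Re(Z)/|Z| = 59.4/1211 = 0.04905.
Step 5 — Type: Im(Z) = 1210 ⇒ lagging (phase φ = 87.2°).

PF = 0.04905 (lagging, φ = 87.2°)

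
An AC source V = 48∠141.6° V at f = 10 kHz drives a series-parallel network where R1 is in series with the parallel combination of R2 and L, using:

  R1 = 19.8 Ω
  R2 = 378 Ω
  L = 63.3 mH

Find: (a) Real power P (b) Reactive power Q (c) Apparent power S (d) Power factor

Step 1 — Angular frequency: ω = 2π·f = 2π·1e+04 = 6.283e+04 rad/s.
Step 2 — Component impedances:
  R1: Z = R = 19.8 Ω
  R2: Z = R = 378 Ω
  L: Z = jωL = j·6.283e+04·0.0633 = 0 + j3977 Ω
Step 3 — Parallel branch: R2 || L = 1/(1/R2 + 1/L) = 374.6 + j35.6 Ω.
Step 4 — Series with R1: Z_total = R1 + (R2 || L) = 394.4 + j35.6 Ω = 396∠5.2° Ω.
Step 5 — Source phasor: V = 48∠141.6° V = -37.62 + j29.82 V.
Step 6 — Current: I = V / Z = -0.08784 + j0.08352 A = 0.1212∠136.4° A.
Step 7 — Complex power: S = V·I* = 5.794 + j0.5231 VA.
Step 8 — Real power: P = Re(S) = 5.794 W.
Step 9 — Reactive power: Q = Im(S) = 0.5231 VAR.
Step 10 — Apparent power: |S| = 5.818 VA.
Step 11 — Power factor: PF = P/|S| = 0.996 (lagging).

(a) P = 5.794 W  (b) Q = 0.5231 VAR  (c) S = 5.818 VA  (d) PF = 0.996 (lagging)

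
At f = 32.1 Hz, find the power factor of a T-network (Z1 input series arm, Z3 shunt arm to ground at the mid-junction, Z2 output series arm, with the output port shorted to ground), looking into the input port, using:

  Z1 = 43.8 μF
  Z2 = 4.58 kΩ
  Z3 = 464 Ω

Step 1 — Angular frequency: ω = 2π·f = 2π·32.1 = 201.7 rad/s.
Step 2 — Component impedances:
  Z1: Z = 1/(jωC) = -j/(ω·C) = 0 - j113.2 Ω
  Z2: Z = R = 4580 Ω
  Z3: Z = R = 464 Ω
Step 3 — With the output port shorted to ground, the output series arm Z2 runs from the junction to ground; the shunt arm Z3 also runs from the junction to ground. They appear in parallel: Z3 || Z2 = 421.3 Ω.
Step 4 — Series with input arm Z1: Z_in = Z1 + (Z3 || Z2) = 421.3 - j113.2 Ω = 436.3∠-15.0° Ω.
Step 5 — Power factor: PF = cos(φ) = Re(Z)/|Z| = 421.316/436.258 = 0.9657.
Step 6 — Type: Im(Z) = -113.2 ⇒ leading (phase φ = -15.0°).

PF = 0.9657 (leading, φ = -15.0°)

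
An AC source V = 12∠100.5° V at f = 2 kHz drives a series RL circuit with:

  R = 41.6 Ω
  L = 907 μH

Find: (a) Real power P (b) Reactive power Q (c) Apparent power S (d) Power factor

Step 1 — Angular frequency: ω = 2π·f = 2π·2000 = 1.257e+04 rad/s.
Step 2 — Component impedances:
  R: Z = R = 41.6 Ω
  L: Z = jωL = j·1.257e+04·0.000907 = 0 + j11.4 Ω
Step 3 — Series combination: Z_total = R + L = 41.6 + j11.4 Ω = 43.13∠15.3° Ω.
Step 4 — Source phasor: V = 12∠100.5° V = -2.187 + j11.8 V.
Step 5 — Current: I = V / Z = 0.02339 + j0.2772 A = 0.2782∠85.2° A.
Step 6 — Complex power: S = V·I* = 3.22 + j0.8822 VA.
Step 7 — Real power: P = Re(S) = 3.22 W.
Step 8 — Reactive power: Q = Im(S) = 0.8822 VAR.
Step 9 — Apparent power: |S| = 3.339 VA.
Step 10 — Power factor: PF = P/|S| = 0.9645 (lagging).

(a) P = 3.22 W  (b) Q = 0.8822 VAR  (c) S = 3.339 VA  (d) PF = 0.9645 (lagging)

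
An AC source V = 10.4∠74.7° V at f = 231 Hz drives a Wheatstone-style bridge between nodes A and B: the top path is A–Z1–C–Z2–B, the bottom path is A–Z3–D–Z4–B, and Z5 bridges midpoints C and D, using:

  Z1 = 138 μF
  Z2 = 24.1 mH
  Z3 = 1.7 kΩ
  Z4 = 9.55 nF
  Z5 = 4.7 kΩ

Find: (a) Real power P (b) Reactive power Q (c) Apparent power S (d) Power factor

Step 1 — Angular frequency: ω = 2π·f = 2π·231 = 1451 rad/s.
Step 2 — Component impedances:
  Z1: Z = 1/(jωC) = -j/(ω·C) = 0 - j4.993 Ω
  Z2: Z = jωL = j·1451·0.0241 = 0 + j34.98 Ω
  Z3: Z = R = 1700 Ω
  Z4: Z = 1/(jωC) = -j/(ω·C) = 0 - j7.214e+04 Ω
  Z5: Z = R = 4700 Ω
Step 3 — Bridge requires nodal analysis (the Z5 bridge couples midpoints C and D, so the two paths cannot be reduced to a simple series/parallel combination). Setting node B to ground and injecting 1 A at node A, the 3-node admittance system at A, C, D solves to V_A = Z_AB = 0.004133 + j30 Ω = 30∠90.0° Ω.
Step 4 — Source phasor: V = 10.4∠74.7° V = 2.744 + j10.03 V.
Step 5 — Current: I = V / Z = 0.3344 - j0.09143 A = 0.3467∠-15.3° A.
Step 6 — Complex power: S = V·I* = 0.0004966 + j3.605 VA.
Step 7 — Real power: P = Re(S) = 0.0004966 W.
Step 8 — Reactive power: Q = Im(S) = 3.605 VAR.
Step 9 — Apparent power: |S| = 3.605 VA.
Step 10 — Power factor: PF = P/|S| = 0.0001378 (lagging).

(a) P = 0.0004966 W  (b) Q = 3.605 VAR  (c) S = 3.605 VA  (d) PF = 0.0001378 (lagging)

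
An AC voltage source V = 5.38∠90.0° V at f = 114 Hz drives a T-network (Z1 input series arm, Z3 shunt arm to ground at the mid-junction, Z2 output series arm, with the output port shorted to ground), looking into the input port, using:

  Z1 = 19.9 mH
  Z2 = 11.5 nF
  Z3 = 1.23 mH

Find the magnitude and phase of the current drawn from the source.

Step 1 — Angular frequency: ω = 2π·f = 2π·114 = 716.3 rad/s.
Step 2 — Component impedances:
  Z1: Z = jωL = j·716.3·0.0199 = 0 + j14.25 Ω
  Z2: Z = 1/(jωC) = -j/(ω·C) = 0 - j1.214e+05 Ω
  Z3: Z = jωL = j·716.3·0.00123 = 0 + j0.881 Ω
Step 3 — With the output port shorted to ground, the output series arm Z2 runs from the junction to ground; the shunt arm Z3 also runs from the junction to ground. They appear in parallel: Z3 || Z2 = 0 + j0.881 Ω.
Step 4 — Series with input arm Z1: Z_in = Z1 + (Z3 || Z2) = 0 + j15.14 Ω = 15.14∠90.0° Ω.
Step 5 — Source phasor: V = 5.38∠90.0° V = 0 + j5.38 V.
Step 6 — Ohm's law: I = V / Z_total = (0 + j5.38) / (0 + j15.14) = 0.3555 A.
Step 7 — Convert to polar: |I| = 0.3555 A, ∠I = -0.0°.

I = 0.3555∠-0.0° A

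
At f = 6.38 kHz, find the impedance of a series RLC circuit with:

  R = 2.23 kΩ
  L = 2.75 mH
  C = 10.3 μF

Step 1 — Angular frequency: ω = 2π·f = 2π·6380 = 4.009e+04 rad/s.
Step 2 — Component impedances:
  R: Z = R = 2230 Ω
  L: Z = jωL = j·4.009e+04·0.00275 = 0 + j110.2 Ω
  C: Z = 1/(jωC) = -j/(ω·C) = 0 - j2.422 Ω
Step 3 — Series combination: Z_total = R + L + C = 2230 + j107.8 Ω = 2233∠2.8° Ω.

Z = 2230 + j107.8 Ω = 2233∠2.8° Ω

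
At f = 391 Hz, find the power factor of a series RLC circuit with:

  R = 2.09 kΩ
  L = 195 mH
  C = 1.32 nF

Step 1 — Angular frequency: ω = 2π·f = 2π·391 = 2457 rad/s.
Step 2 — Component impedances:
  R: Z = R = 2090 Ω
  L: Z = jωL = j·2457·0.195 = 0 + j479.1 Ω
  C: Z = 1/(jωC) = -j/(ω·C) = 0 - j3.084e+05 Ω
Step 3 — Series combination: Z_total = R + L + C = 2090 - j3.079e+05 Ω = 3.079e+05∠-89.6° Ω.
Step 4 — Power factor: PF = cos(φ) = Re(Z)/|Z| = 2090/3.079e+05 = 0.006788.
Step 5 — Type: Im(Z) = -3.079e+05 ⇒ leading (phase φ = -89.6°).

PF = 0.006788 (leading, φ = -89.6°)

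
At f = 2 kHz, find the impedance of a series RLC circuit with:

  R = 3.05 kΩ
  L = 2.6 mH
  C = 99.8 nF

Step 1 — Angular frequency: ω = 2π·f = 2π·2000 = 1.257e+04 rad/s.
Step 2 — Component impedances:
  R: Z = R = 3050 Ω
  L: Z = jωL = j·1.257e+04·0.0026 = 0 + j32.67 Ω
  C: Z = 1/(jωC) = -j/(ω·C) = 0 - j797.4 Ω
Step 3 — Series combination: Z_total = R + L + C = 3050 - j764.7 Ω = 3144∠-14.1° Ω.

Z = 3050 - j764.7 Ω = 3144∠-14.1° Ω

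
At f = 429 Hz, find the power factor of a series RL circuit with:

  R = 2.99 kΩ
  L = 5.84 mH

Step 1 — Angular frequency: ω = 2π·f = 2π·429 = 2695 rad/s.
Step 2 — Component impedances:
  R: Z = R = 2990 Ω
  L: Z = jωL = j·2695·0.00584 = 0 + j15.74 Ω
Step 3 — Series combination: Z_total = R + L = 2990 + j15.74 Ω = 2990∠0.3° Ω.
Step 4 — Power factor: PF = cos(φ) = Re(Z)/|Z| = 2990/2990 = 1.
Step 5 — Type: Im(Z) = 15.74 ⇒ lagging (phase φ = 0.3°).

PF = 1 (lagging, φ = 0.3°)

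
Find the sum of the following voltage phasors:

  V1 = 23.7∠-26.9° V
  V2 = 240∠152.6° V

Step 1 — Convert each phasor to rectangular form:
  V1 = 23.7·(cos(-26.9°) + j·sin(-26.9°)) = 21.14 - j10.72 V
  V2 = 240·(cos(152.6°) + j·sin(152.6°)) = -213.1 + j110.4 V
Step 2 — Sum components: V_total = -191.9 + j99.73 V.
Step 3 — Convert to polar: |V_total| = 216.3 V, ∠V_total = 152.5°.

V_total = 216.3∠152.5° V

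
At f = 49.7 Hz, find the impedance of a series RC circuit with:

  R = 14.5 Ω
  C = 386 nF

Step 1 — Angular frequency: ω = 2π·f = 2π·49.7 = 312.3 rad/s.
Step 2 — Component impedances:
  R: Z = R = 14.5 Ω
  C: Z = 1/(jωC) = -j/(ω·C) = 0 - j8296 Ω
Step 3 — Series combination: Z_total = R + C = 14.5 - j8296 Ω = 8296∠-89.9° Ω.

Z = 14.5 - j8296 Ω = 8296∠-89.9° Ω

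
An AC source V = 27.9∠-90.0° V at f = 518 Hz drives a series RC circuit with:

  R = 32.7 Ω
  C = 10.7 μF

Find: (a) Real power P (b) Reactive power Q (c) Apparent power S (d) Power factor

Step 1 — Angular frequency: ω = 2π·f = 2π·518 = 3255 rad/s.
Step 2 — Component impedances:
  R: Z = R = 32.7 Ω
  C: Z = 1/(jωC) = -j/(ω·C) = 0 - j28.71 Ω
Step 3 — Series combination: Z_total = R + C = 32.7 - j28.71 Ω = 43.52∠-41.3° Ω.
Step 4 — Source phasor: V = 27.9∠-90.0° V = 0 - j27.9 V.
Step 5 — Current: I = V / Z = 0.423 - j0.4817 A = 0.6411∠-48.7° A.
Step 6 — Complex power: S = V·I* = 13.44 - j11.8 VA.
Step 7 — Real power: P = Re(S) = 13.44 W.
Step 8 — Reactive power: Q = Im(S) = -11.8 VAR.
Step 9 — Apparent power: |S| = 17.89 VA.
Step 10 — Power factor: PF = P/|S| = 0.7514 (leading).

(a) P = 13.44 W  (b) Q = -11.8 VAR  (c) S = 17.89 VA  (d) PF = 0.7514 (leading)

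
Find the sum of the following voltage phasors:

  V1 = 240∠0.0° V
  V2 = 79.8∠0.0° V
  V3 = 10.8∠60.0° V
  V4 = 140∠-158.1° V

Step 1 — Convert each phasor to rectangular form:
  V1 = 240·(cos(0.0°) + j·sin(0.0°)) = 240 V
  V2 = 79.8·(cos(0.0°) + j·sin(0.0°)) = 79.8 V
  V3 = 10.8·(cos(60.0°) + j·sin(60.0°)) = 5.4 + j9.353 V
  V4 = 140·(cos(-158.1°) + j·sin(-158.1°)) = -129.9 - j52.22 V
Step 2 — Sum components: V_total = 195.3 - j42.87 V.
Step 3 — Convert to polar: |V_total| = 200 V, ∠V_total = -12.4°.

V_total = 200∠-12.4° V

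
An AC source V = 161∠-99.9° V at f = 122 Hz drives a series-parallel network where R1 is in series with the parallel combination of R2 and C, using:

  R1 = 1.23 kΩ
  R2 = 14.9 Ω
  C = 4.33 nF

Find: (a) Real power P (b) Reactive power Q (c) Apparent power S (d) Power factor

Step 1 — Angular frequency: ω = 2π·f = 2π·122 = 766.5 rad/s.
Step 2 — Component impedances:
  R1: Z = R = 1230 Ω
  R2: Z = R = 14.9 Ω
  C: Z = 1/(jωC) = -j/(ω·C) = 0 - j3.013e+05 Ω
Step 3 — Parallel branch: R2 || C = 1/(1/R2 + 1/C) = 14.9 - j0.0007369 Ω.
Step 4 — Series with R1: Z_total = R1 + (R2 || C) = 1245 - j0.0007369 Ω = 1245∠-0.0° Ω.
Step 5 — Source phasor: V = 161∠-99.9° V = -27.68 - j158.6 V.
Step 6 — Current: I = V / Z = -0.02224 - j0.1274 A = 0.1293∠-99.9° A.
Step 7 — Complex power: S = V·I* = 20.82 - j1.232e-05 VA.
Step 8 — Real power: P = Re(S) = 20.82 W.
Step 9 — Reactive power: Q = Im(S) = -1.232e-05 VAR.
Step 10 — Apparent power: |S| = 20.82 VA.
Step 11 — Power factor: PF = P/|S| = 1 (leading).

(a) P = 20.82 W  (b) Q = -1.232e-05 VAR  (c) S = 20.82 VA  (d) PF = 1 (leading)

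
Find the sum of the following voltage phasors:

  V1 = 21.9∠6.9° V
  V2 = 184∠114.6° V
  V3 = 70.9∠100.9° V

Step 1 — Convert each phasor to rectangular form:
  V1 = 21.9·(cos(6.9°) + j·sin(6.9°)) = 21.74 + j2.631 V
  V2 = 184·(cos(114.6°) + j·sin(114.6°)) = -76.6 + j167.3 V
  V3 = 70.9·(cos(100.9°) + j·sin(100.9°)) = -13.41 + j69.62 V
Step 2 — Sum components: V_total = -68.26 + j239.6 V.
Step 3 — Convert to polar: |V_total| = 249.1 V, ∠V_total = 105.9°.

V_total = 249.1∠105.9° V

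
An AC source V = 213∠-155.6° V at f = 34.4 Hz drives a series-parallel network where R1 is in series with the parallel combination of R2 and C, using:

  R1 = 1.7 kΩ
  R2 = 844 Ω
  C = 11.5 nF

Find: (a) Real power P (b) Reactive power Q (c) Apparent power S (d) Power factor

Step 1 — Angular frequency: ω = 2π·f = 2π·34.4 = 216.1 rad/s.
Step 2 — Component impedances:
  R1: Z = R = 1700 Ω
  R2: Z = R = 844 Ω
  C: Z = 1/(jωC) = -j/(ω·C) = 0 - j4.023e+05 Ω
Step 3 — Parallel branch: R2 || C = 1/(1/R2 + 1/C) = 844 - j1.771 Ω.
Step 4 — Series with R1: Z_total = R1 + (R2 || C) = 2544 - j1.771 Ω = 2544∠-0.0° Ω.
Step 5 — Source phasor: V = 213∠-155.6° V = -194 - j87.99 V.
Step 6 — Current: I = V / Z = -0.07622 - j0.03464 A = 0.08373∠-155.6° A.
Step 7 — Complex power: S = V·I* = 17.83 - j0.01241 VA.
Step 8 — Real power: P = Re(S) = 17.83 W.
Step 9 — Reactive power: Q = Im(S) = -0.01241 VAR.
Step 10 — Apparent power: |S| = 17.83 VA.
Step 11 — Power factor: PF = P/|S| = 1 (leading).

(a) P = 17.83 W  (b) Q = -0.01241 VAR  (c) S = 17.83 VA  (d) PF = 1 (leading)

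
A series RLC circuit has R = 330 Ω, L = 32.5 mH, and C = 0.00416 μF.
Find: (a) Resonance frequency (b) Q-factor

Step 1 — Resonance condition Im(Z)=0 gives ω₀ = 1/√(LC).
Step 2 — ω₀ = 1/√(0.0325·4.16e-09) = 8.6e+04 rad/s.
Step 3 — f₀ = ω₀/(2π) = 1.369e+04 Hz.
Step 4 — Series Q: Q = ω₀L/R = 8.6e+04·0.0325/330 = 8.47.

(a) f₀ = 1.369e+04 Hz  (b) Q = 8.47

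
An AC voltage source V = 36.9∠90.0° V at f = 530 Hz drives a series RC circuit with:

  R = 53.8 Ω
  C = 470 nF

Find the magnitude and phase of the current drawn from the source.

Step 1 — Angular frequency: ω = 2π·f = 2π·530 = 3330 rad/s.
Step 2 — Component impedances:
  R: Z = R = 53.8 Ω
  C: Z = 1/(jωC) = -j/(ω·C) = 0 - j638.9 Ω
Step 3 — Series combination: Z_total = R + C = 53.8 - j638.9 Ω = 641.2∠-85.2° Ω.
Step 4 — Source phasor: V = 36.9∠90.0° V = 0 + j36.9 V.
Step 5 — Ohm's law: I = V / Z_total = (0 + j36.9) / (53.8 - j638.9) = -0.05735 + j0.004829 A.
Step 6 — Convert to polar: |I| = 0.05755 A, ∠I = 175.2°.

I = 0.05755∠175.2° A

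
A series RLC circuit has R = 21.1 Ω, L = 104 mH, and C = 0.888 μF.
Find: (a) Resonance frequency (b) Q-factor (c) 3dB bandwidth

Step 1 — Resonance condition Im(Z)=0 gives ω₀ = 1/√(LC).
Step 2 — ω₀ = 1/√(0.104·8.88e-07) = 3291 rad/s.
Step 3 — f₀ = ω₀/(2π) = 523.7 Hz.
Step 4 — Series Q: Q = ω₀L/R = 3291·0.104/21.1 = 16.22.
Step 5 — 3dB bandwidth: Δω = ω₀/Q = 202.9 rad/s; BW = Δω/(2π) = 32.29 Hz.

(a) f₀ = 523.7 Hz  (b) Q = 16.22  (c) BW = 32.29 Hz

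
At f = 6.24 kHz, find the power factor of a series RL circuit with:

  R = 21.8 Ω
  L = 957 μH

Step 1 — Angular frequency: ω = 2π·f = 2π·6240 = 3.921e+04 rad/s.
Step 2 — Component impedances:
  R: Z = R = 21.8 Ω
  L: Z = jωL = j·3.921e+04·0.000957 = 0 + j37.52 Ω
Step 3 — Series combination: Z_total = R + L = 21.8 + j37.52 Ω = 43.39∠59.8° Ω.
Step 4 — Power factor: PF = cos(φ) = Re(Z)/|Z| = 21.8/43.39 = 0.5024.
Step 5 — Type: Im(Z) = 37.52 ⇒ lagging (phase φ = 59.8°).

PF = 0.5024 (lagging, φ = 59.8°)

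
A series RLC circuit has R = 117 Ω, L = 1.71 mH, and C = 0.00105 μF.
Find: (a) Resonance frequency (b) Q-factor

Step 1 — Resonance condition Im(Z)=0 gives ω₀ = 1/√(LC).
Step 2 — ω₀ = 1/√(0.00171·1.05e-09) = 7.463e+05 rad/s.
Step 3 — f₀ = ω₀/(2π) = 1.188e+05 Hz.
Step 4 — Series Q: Q = ω₀L/R = 7.463e+05·0.00171/117 = 10.91.

(a) f₀ = 1.188e+05 Hz  (b) Q = 10.91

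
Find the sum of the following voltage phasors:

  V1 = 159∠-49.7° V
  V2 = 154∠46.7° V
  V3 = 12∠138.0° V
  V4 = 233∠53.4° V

Step 1 — Convert each phasor to rectangular form:
  V1 = 159·(cos(-49.7°) + j·sin(-49.7°)) = 102.8 - j121.3 V
  V2 = 154·(cos(46.7°) + j·sin(46.7°)) = 105.6 + j112.1 V
  V3 = 12·(cos(138.0°) + j·sin(138.0°)) = -8.918 + j8.03 V
  V4 = 233·(cos(53.4°) + j·sin(53.4°)) = 138.9 + j187.1 V
Step 2 — Sum components: V_total = 338.5 + j185.9 V.
Step 3 — Convert to polar: |V_total| = 386.2 V, ∠V_total = 28.8°.

V_total = 386.2∠28.8° V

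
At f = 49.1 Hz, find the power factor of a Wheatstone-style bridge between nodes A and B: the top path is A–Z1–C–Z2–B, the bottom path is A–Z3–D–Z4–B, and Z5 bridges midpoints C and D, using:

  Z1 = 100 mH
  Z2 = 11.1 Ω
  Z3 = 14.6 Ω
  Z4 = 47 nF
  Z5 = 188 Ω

Step 1 — Angular frequency: ω = 2π·f = 2π·49.1 = 308.5 rad/s.
Step 2 — Component impedances:
  Z1: Z = jωL = j·308.5·0.1 = 0 + j30.85 Ω
  Z2: Z = R = 11.1 Ω
  Z3: Z = R = 14.6 Ω
  Z4: Z = 1/(jωC) = -j/(ω·C) = 0 - j6.897e+04 Ω
  Z5: Z = R = 188 Ω
Step 3 — Bridge requires nodal analysis (the Z5 bridge couples midpoints C and D, so the two paths cannot be reduced to a simple series/parallel combination). Setting node B to ground and injecting 1 A at node A, the 3-node admittance system at A, C, D solves to V_A = Z_AB = 15.7 + j30.16 Ω = 34∠62.5° Ω.
Step 4 — Power factor: PF = cos(φ) = Re(Z)/|Z| = 15.7/34 = 0.4618.
Step 5 — Type: Im(Z) = 30.16 ⇒ lagging (phase φ = 62.5°).

PF = 0.4618 (lagging, φ = 62.5°)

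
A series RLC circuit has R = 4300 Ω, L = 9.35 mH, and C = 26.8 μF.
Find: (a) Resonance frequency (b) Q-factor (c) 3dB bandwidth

Step 1 — Resonance: ω₀ = 1/√(LC) = 1/√(0.00935·2.68e-05) = 1998 rad/s.
Step 2 — f₀ = ω₀/(2π) = 317.9 Hz.
Step 3 — Series Q: Q = ω₀L/R = 1998·0.00935/4300 = 0.004344.
Step 4 — Bandwidth: Δω = ω₀/Q = 4.599e+05 rad/s; BW = Δω/(2π) = 7.319e+04 Hz.

(a) f₀ = 317.9 Hz  (b) Q = 0.004344  (c) BW = 7.319e+04 Hz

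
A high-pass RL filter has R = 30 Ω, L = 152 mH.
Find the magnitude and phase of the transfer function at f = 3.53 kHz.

Step 1 — Angular frequency: ω = 2π·3530 = 2.218e+04 rad/s.
Step 2 — Transfer function: H(jω) = jωL/(R + jωL).
Step 3 — Numerator jωL = j·3371; denominator R + jωL = 30 + j3371.
Step 4 — H = 0.9999 + j0.008898.
Step 5 — Magnitude: |H| = 1 (-0.0 dB); phase: φ = 0.5°.

|H| = 1 (-0.0 dB), φ = 0.5°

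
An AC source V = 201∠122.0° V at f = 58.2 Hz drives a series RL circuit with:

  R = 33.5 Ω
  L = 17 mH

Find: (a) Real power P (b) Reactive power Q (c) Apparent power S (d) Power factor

Step 1 — Angular frequency: ω = 2π·f = 2π·58.2 = 365.7 rad/s.
Step 2 — Component impedances:
  R: Z = R = 33.5 Ω
  L: Z = jωL = j·365.7·0.017 = 0 + j6.217 Ω
Step 3 — Series combination: Z_total = R + L = 33.5 + j6.217 Ω = 34.07∠10.5° Ω.
Step 4 — Source phasor: V = 201∠122.0° V = -106.5 + j170.5 V.
Step 5 — Current: I = V / Z = -2.161 + j5.489 A = 5.899∠111.5° A.
Step 6 — Complex power: S = V·I* = 1166 + j216.3 VA.
Step 7 — Real power: P = Re(S) = 1166 W.
Step 8 — Reactive power: Q = Im(S) = 216.3 VAR.
Step 9 — Apparent power: |S| = 1186 VA.
Step 10 — Power factor: PF = P/|S| = 0.9832 (lagging).

(a) P = 1166 W  (b) Q = 216.3 VAR  (c) S = 1186 VA  (d) PF = 0.9832 (lagging)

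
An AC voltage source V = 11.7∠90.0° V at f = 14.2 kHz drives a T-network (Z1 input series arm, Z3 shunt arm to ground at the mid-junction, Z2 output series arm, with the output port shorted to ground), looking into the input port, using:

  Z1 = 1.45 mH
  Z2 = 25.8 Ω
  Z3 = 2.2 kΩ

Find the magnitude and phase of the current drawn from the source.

Step 1 — Angular frequency: ω = 2π·f = 2π·1.42e+04 = 8.922e+04 rad/s.
Step 2 — Component impedances:
  Z1: Z = jωL = j·8.922e+04·0.00145 = 0 + j129.4 Ω
  Z2: Z = R = 25.8 Ω
  Z3: Z = R = 2200 Ω
Step 3 — With the output port shorted to ground, the output series arm Z2 runs from the junction to ground; the shunt arm Z3 also runs from the junction to ground. They appear in parallel: Z3 || Z2 = 25.5 Ω.
Step 4 — Series with input arm Z1: Z_in = Z1 + (Z3 || Z2) = 25.5 + j129.4 Ω = 131.9∠78.8° Ω.
Step 5 — Source phasor: V = 11.7∠90.0° V = 0 + j11.7 V.
Step 6 — Ohm's law: I = V / Z_total = (0 + j11.7) / (25.5 + j129.4) = 0.08706 + j0.01716 A.
Step 7 — Convert to polar: |I| = 0.08873 A, ∠I = 11.2°.

I = 0.08873∠11.2° A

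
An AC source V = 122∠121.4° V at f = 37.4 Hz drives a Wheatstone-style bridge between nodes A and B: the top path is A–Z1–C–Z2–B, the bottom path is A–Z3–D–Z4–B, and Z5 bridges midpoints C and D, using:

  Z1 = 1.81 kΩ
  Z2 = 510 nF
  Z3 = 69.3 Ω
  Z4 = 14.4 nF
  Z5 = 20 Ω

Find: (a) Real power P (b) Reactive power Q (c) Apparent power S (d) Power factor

Step 1 — Angular frequency: ω = 2π·f = 2π·37.4 = 235 rad/s.
Step 2 — Component impedances:
  Z1: Z = R = 1810 Ω
  Z2: Z = 1/(jωC) = -j/(ω·C) = 0 - j8344 Ω
  Z3: Z = R = 69.3 Ω
  Z4: Z = 1/(jωC) = -j/(ω·C) = 0 - j2.955e+05 Ω
  Z5: Z = R = 20 Ω
Step 3 — Bridge requires nodal analysis (the Z5 bridge couples midpoints C and D, so the two paths cannot be reduced to a simple series/parallel combination). Setting node B to ground and injecting 1 A at node A, the 3-node admittance system at A, C, D solves to V_A = Z_AB = 84.07 - j8115 Ω = 8115∠-89.4° Ω.
Step 4 — Source phasor: V = 122∠121.4° V = -63.56 + j104.1 V.
Step 5 — Current: I = V / Z = -0.01291 - j0.007699 A = 0.01503∠-149.2° A.
Step 6 — Complex power: S = V·I* = 0.019 - j1.834 VA.
Step 7 — Real power: P = Re(S) = 0.019 W.
Step 8 — Reactive power: Q = Im(S) = -1.834 VAR.
Step 9 — Apparent power: |S| = 1.834 VA.
Step 10 — Power factor: PF = P/|S| = 0.01036 (leading).

(a) P = 0.019 W  (b) Q = -1.834 VAR  (c) S = 1.834 VA  (d) PF = 0.01036 (leading)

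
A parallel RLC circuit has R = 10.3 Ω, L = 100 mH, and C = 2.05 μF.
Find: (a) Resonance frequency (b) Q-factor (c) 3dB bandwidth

Step 1 — Resonance: ω₀ = 1/√(LC) = 1/√(0.1·2.05e-06) = 2209 rad/s.
Step 2 — f₀ = ω₀/(2π) = 351.5 Hz.
Step 3 — Parallel Q: Q = R/(ω₀L) = 10.3/(2209·0.1) = 0.04664.
Step 4 — Bandwidth: Δω = ω₀/Q = 4.736e+04 rad/s; BW = Δω/(2π) = 7538 Hz.

(a) f₀ = 351.5 Hz  (b) Q = 0.04664  (c) BW = 7538 Hz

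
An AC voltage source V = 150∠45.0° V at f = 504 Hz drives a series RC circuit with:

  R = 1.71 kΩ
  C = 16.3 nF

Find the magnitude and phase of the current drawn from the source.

Step 1 — Angular frequency: ω = 2π·f = 2π·504 = 3167 rad/s.
Step 2 — Component impedances:
  R: Z = R = 1710 Ω
  C: Z = 1/(jωC) = -j/(ω·C) = 0 - j1.937e+04 Ω
Step 3 — Series combination: Z_total = R + C = 1710 - j1.937e+04 Ω = 1.945e+04∠-85.0° Ω.
Step 4 — Source phasor: V = 150∠45.0° V = 106.1 + j106.1 V.
Step 5 — Ohm's law: I = V / Z_total = (106.1 + j106.1) / (1710 - j1.937e+04) = -0.004953 + j0.005912 A.
Step 6 — Convert to polar: |I| = 0.007713 A, ∠I = 130.0°.

I = 0.007713∠130.0° A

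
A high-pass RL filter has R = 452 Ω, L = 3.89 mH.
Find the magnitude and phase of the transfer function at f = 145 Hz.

Step 1 — Angular frequency: ω = 2π·145 = 911.1 rad/s.
Step 2 — Transfer function: H(jω) = jωL/(R + jωL).
Step 3 — Numerator jωL = j·3.544; denominator R + jωL = 452 + j3.544.
Step 4 — H = 6.147e-05 + j0.00784.
Step 5 — Magnitude: |H| = 0.007841 (-42.1 dB); phase: φ = 89.6°.

|H| = 0.007841 (-42.1 dB), φ = 89.6°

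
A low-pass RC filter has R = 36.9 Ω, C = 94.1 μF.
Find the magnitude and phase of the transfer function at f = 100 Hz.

Step 1 — Angular frequency: ω = 2π·100 = 628.3 rad/s.
Step 2 — Transfer function: H(jω) = 1/(1 + jωRC).
Step 3 — Denominator: 1 + jωRC = 1 + j·628.3·36.9·9.41e-05 = 1 + j2.182.
Step 4 — H = 0.1736 - j0.3788.
Step 5 — Magnitude: |H| = 0.4167 (-7.6 dB); phase: φ = -65.4°.

|H| = 0.4167 (-7.6 dB), φ = -65.4°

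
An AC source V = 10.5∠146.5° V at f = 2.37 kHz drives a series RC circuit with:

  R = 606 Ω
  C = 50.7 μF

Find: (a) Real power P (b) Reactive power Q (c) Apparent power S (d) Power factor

Step 1 — Angular frequency: ω = 2π·f = 2π·2370 = 1.489e+04 rad/s.
Step 2 — Component impedances:
  R: Z = R = 606 Ω
  C: Z = 1/(jωC) = -j/(ω·C) = 0 - j1.325 Ω
Step 3 — Series combination: Z_total = R + C = 606 - j1.325 Ω = 606∠-0.1° Ω.
Step 4 — Source phasor: V = 10.5∠146.5° V = -8.756 + j5.795 V.
Step 5 — Current: I = V / Z = -0.01447 + j0.009532 A = 0.01733∠146.6° A.
Step 6 — Complex power: S = V·I* = 0.1819 - j0.0003976 VA.
Step 7 — Real power: P = Re(S) = 0.1819 W.
Step 8 — Reactive power: Q = Im(S) = -0.0003976 VAR.
Step 9 — Apparent power: |S| = 0.1819 VA.
Step 10 — Power factor: PF = P/|S| = 1 (leading).

(a) P = 0.1819 W  (b) Q = -0.0003976 VAR  (c) S = 0.1819 VA  (d) PF = 1 (leading)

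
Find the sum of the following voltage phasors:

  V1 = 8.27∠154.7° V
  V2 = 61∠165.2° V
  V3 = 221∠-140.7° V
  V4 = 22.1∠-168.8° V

Step 1 — Convert each phasor to rectangular form:
  V1 = 8.27·(cos(154.7°) + j·sin(154.7°)) = -7.477 + j3.534 V
  V2 = 61·(cos(165.2°) + j·sin(165.2°)) = -58.98 + j15.58 V
  V3 = 221·(cos(-140.7°) + j·sin(-140.7°)) = -171 - j140 V
  V4 = 22.1·(cos(-168.8°) + j·sin(-168.8°)) = -21.68 - j4.293 V
Step 2 — Sum components: V_total = -259.2 - j125.2 V.
Step 3 — Convert to polar: |V_total| = 287.8 V, ∠V_total = -154.2°.

V_total = 287.8∠-154.2° V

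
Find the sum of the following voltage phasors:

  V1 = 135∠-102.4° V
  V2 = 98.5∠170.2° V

Step 1 — Convert each phasor to rectangular form:
  V1 = 135·(cos(-102.4°) + j·sin(-102.4°)) = -28.99 - j131.9 V
  V2 = 98.5·(cos(170.2°) + j·sin(170.2°)) = -97.06 + j16.77 V
Step 2 — Sum components: V_total = -126.1 - j115.1 V.
Step 3 — Convert to polar: |V_total| = 170.7 V, ∠V_total = -137.6°.

V_total = 170.7∠-137.6° V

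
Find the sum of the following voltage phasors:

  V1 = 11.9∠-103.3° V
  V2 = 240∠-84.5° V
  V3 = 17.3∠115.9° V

Step 1 — Convert each phasor to rectangular form:
  V1 = 11.9·(cos(-103.3°) + j·sin(-103.3°)) = -2.738 - j11.58 V
  V2 = 240·(cos(-84.5°) + j·sin(-84.5°)) = 23 - j238.9 V
  V3 = 17.3·(cos(115.9°) + j·sin(115.9°)) = -7.557 + j15.56 V
Step 2 — Sum components: V_total = 12.71 - j234.9 V.
Step 3 — Convert to polar: |V_total| = 235.3 V, ∠V_total = -86.9°.

V_total = 235.3∠-86.9° V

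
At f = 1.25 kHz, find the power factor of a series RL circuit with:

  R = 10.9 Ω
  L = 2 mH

Step 1 — Angular frequency: ω = 2π·f = 2π·1250 = 7854 rad/s.
Step 2 — Component impedances:
  R: Z = R = 10.9 Ω
  L: Z = jωL = j·7854·0.002 = 0 + j15.71 Ω
Step 3 — Series combination: Z_total = R + L = 10.9 + j15.71 Ω = 19.12∠55.2° Ω.
Step 4 — Power factor: PF = cos(φ) = Re(Z)/|Z| = 10.9/19.12 = 0.5701.
Step 5 — Type: Im(Z) = 15.71 ⇒ lagging (phase φ = 55.2°).

PF = 0.5701 (lagging, φ = 55.2°)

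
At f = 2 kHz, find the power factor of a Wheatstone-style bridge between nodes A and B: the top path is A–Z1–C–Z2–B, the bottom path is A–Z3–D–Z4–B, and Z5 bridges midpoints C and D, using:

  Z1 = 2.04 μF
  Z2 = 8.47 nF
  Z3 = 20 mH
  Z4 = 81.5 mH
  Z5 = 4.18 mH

Step 1 — Angular frequency: ω = 2π·f = 2π·2000 = 1.257e+04 rad/s.
Step 2 — Component impedances:
  Z1: Z = 1/(jωC) = -j/(ω·C) = 0 - j39.01 Ω
  Z2: Z = 1/(jωC) = -j/(ω·C) = 0 - j9395 Ω
  Z3: Z = jωL = j·1.257e+04·0.02 = 0 + j251.3 Ω
  Z4: Z = jωL = j·1.257e+04·0.0815 = 0 + j1024 Ω
  Z5: Z = jωL = j·1.257e+04·0.00418 = 0 + j52.53 Ω
Step 3 — Bridge requires nodal analysis (the Z5 bridge couples midpoints C and D, so the two paths cannot be reduced to a simple series/parallel combination). Setting node B to ground and injecting 1 A at node A, the 3-node admittance system at A, C, D solves to V_A = Z_AB = 0 + j1175 Ω = 1175∠90.0° Ω.
Step 4 — Power factor: PF = cos(φ) = Re(Z)/|Z| = 0/1175 = 0.
Step 5 — Type: Im(Z) = 1175 ⇒ lagging (phase φ = 90.0°).

PF = 0 (lagging, φ = 90.0°)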